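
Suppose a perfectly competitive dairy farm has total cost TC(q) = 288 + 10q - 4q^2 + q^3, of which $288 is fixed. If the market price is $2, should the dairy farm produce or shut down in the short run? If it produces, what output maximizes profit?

Variable cost is VC = 10q - 4q^2 + q^3, so AVC = VC/q = 10 - 4q + q^2 and MC = dTC/dq = 10 - 8q + 3q^2.
AVC is minimized where dAVC/dq = -4 + 2q = 0, at q = 2; min AVC = 10 - 4·2 + 2^2 = $6.
P = $2 lies below min AVC = $6; no output level covers variable cost.
Shutting down limits the loss to fixed cost, $288.

Shut down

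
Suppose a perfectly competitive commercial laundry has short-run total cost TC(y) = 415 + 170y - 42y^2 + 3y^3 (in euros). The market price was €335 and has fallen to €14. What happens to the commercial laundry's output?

Output falls from 11 to 0 (the firm shuts down)

MC = 170 - 84y + 9y^2; the shutdown threshold is min AVC = €23 (at y = 7).
At P = €335 ≥ min AVC, set P = MC on the rising branch: y = 11.
At P = €14 < min AVC = €23, price no longer covers variable cost at any output, so the firm shuts down: y = 0.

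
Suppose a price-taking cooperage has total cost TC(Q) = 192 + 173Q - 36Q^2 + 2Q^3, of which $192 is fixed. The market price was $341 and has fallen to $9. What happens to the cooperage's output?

AVC = 173 - 36Q + 2Q^2, minimized at Q = 9 where min AVC = $11. MC = 173 - 72Q + 6Q^2.
With P = $341 above the shutdown price, P = MC gives Q = 14.
At P = $9 < min AVC = $11, price no longer covers variable cost at any output, so the firm shuts down: Q = 0.

Output falls from 14 to 0 (the firm shuts down)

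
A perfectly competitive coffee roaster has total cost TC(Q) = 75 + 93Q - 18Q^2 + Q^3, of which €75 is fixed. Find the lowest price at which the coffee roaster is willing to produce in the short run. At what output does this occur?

Short-run supply begins at min AVC. From VC = 93Q - 18Q^2 + Q^3, AVC = 93 - 18Q + Q^2.
dAVC/dQ = -18 + 2Q = 0 gives Q = 9. min AVC = 93 - 18·9 + 9^2 = 12.
The firm shuts down for any P below €12.

€12 per unit, at Q = 9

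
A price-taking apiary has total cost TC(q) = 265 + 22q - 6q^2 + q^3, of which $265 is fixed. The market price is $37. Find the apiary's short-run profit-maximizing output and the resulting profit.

AVC = 22 - 6q + q^2; min AVC = $13 at q = 3. Since P = $37 ≥ min AVC, the firm produces.
MC = 22 - 12q + 3q^2. Setting P = MC and taking the root on the rising branch gives q* = 5.
TR = 37·5 = 185. TC = 265 + 85 = 350. Profit = 185 − 350 = -$165.
That loss of $165 beats the $265 the firm would lose by shutting down; producing recovers $100 of fixed cost.

Profit = -$165 at q = 5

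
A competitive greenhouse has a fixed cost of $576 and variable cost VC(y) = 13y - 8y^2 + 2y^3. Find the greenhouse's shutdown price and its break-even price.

Shutdown price = $5; break-even price = $133

Shutdown price = min AVC. AVC = 13 - 8y + 2y^2, with vertex at y = 2 and minimum $5.
ATC = 576/y + 13 - 8y + 2y^2. Setting dATC/dy = −576/y^2 − 8 + 4y = 0 gives y = 6 (since 4·6^3 − 8·6^2 = 576).
min ATC = 576/6 + 13 − 8·6 + 2·6^2 = $133. That is the break-even price.
Between these two prices the firm operates at a loss; above $133 it earns a profit.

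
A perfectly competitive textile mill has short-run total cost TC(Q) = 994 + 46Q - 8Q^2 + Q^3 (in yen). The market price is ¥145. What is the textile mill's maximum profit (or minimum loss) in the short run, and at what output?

Profit = -¥184 at Q = 9

AVC = 46 - 8Q + Q^2; min AVC = ¥30 at Q = 4. Since P = ¥145 ≥ min AVC, the firm produces.
With MC = 46 - 16Q + 3Q^2, P = MC on the upward-sloping part at Q* = 9.
TR = 145·9 = 1305. TC = 994 + 495 = 1489. Profit = 1305 − 1489 = -¥184.
Shutting down would mean losing the fixed cost of ¥994, so operating at a loss of ¥184 is better by ¥810.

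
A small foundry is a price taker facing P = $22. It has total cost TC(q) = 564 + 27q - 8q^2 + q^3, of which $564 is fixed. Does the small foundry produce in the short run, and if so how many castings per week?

Strip out fixed cost: VC = 27q - 8q^2 + q^3. Then AVC = 27 - 8q + q^2 and MC = 27 - 16q + 3q^2.
AVC hits its minimum where MC = AVC, at q = 4, giving min AVC = 27 - 8·4 + 4^2 = $11.
Because $22 ≥ $11, revenue can cover variable cost; the firm operates.
Solving P = MC: 5 - 16q + 3q^2 = 0 ⇒ q = 1/3 or 5. On the upward-sloping branch, q* = 5.
Check: AVC at q = 5 is $12 ≤ P, so revenue covers variable cost.
Profit = P·q − TC = 22·5 − 624 = -$514, a loss, but smaller than the $564 fixed cost the firm would lose by shutting down.

Produce at q = 5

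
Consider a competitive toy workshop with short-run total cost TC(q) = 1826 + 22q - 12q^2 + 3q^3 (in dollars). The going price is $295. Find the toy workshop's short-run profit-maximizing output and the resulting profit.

AVC = 22 - 12q + 3q^2 has its minimum $10 at q = 2; price $295 clears that bar, so the firm operates.
MC = 22 - 24q + 9q^2. Setting P = MC and taking the root on the rising branch gives q* = 7.
TR = 295·7 = 2065. TC = 1826 + 595 = 2421. Profit = 2065 − 2421 = -$356.
That loss of $356 beats the $1826 the firm would lose by shutting down; producing recovers $1470 of fixed cost.

Profit = -$356 at q = 7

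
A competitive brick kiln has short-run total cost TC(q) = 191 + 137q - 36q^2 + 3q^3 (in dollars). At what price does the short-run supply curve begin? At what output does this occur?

$29 per unit, at q = 6

The firm shuts down when price falls below the minimum of average variable cost. AVC = VC/q = 137 - 36q + 3q^2.
At the minimum of AVC, MC = AVC. MC = 137 - 72q + 9q^2; setting MC = AVC gives 6q^2 - 36q = 0, so q = 6. min AVC = 29.
For P < $29 the firm produces nothing.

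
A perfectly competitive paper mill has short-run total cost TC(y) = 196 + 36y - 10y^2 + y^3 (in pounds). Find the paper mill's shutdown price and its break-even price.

Shutdown price = £11; break-even price = £43

AVC = 36 - 10y + y^2; minimized at y = 5, giving min AVC = £11. That is the shutdown price.
ATC = 196/y + 36 - 10y + y^2. Setting dATC/dy = −196/y^2 − 10 + 2y = 0 gives y = 7 (since 2·7^3 − 10·7^2 = 196).
min ATC = 196/7 + 36 − 10·7 + 7^2 = £43. That is the break-even price.
Between these two prices the firm operates at a loss; above £43 it earns a profit.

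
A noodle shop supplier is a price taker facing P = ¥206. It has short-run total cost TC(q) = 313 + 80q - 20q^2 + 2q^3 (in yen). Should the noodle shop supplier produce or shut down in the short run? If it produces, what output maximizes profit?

Variable cost is VC = 80q - 20q^2 + 2q^3, so AVC = VC/q = 80 - 20q + 2q^2 and MC = dTC/dq = 80 - 40q + 6q^2.
AVC is minimized where dAVC/dq = -20 + 4q = 0, at q = 5; min AVC = 80 - 20·5 + 2·5^2 = ¥30.
P = ¥206 exceeds min AVC = ¥30, so the firm stays open.
Solving P = MC: -126 - 40q + 6q^2 = 0 ⇒ q = -7/3 or 9. On the upward-sloping branch, q* = 9.
Check: AVC at q = 9 is ¥62 ≤ P, so revenue covers variable cost.
Profit = P·q − TC = 206·9 − 871 = ¥983.

Produce at q = 9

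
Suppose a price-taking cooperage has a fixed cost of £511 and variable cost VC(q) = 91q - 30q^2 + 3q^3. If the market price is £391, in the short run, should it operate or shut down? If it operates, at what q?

Produce at q = 10

Variable cost is VC = 91q - 30q^2 + 3q^3, so AVC = VC/q = 91 - 30q + 3q^2 and MC = dTC/dq = 91 - 60q + 9q^2.
AVC is minimized where dAVC/dq = -30 + 6q = 0, at q = 5; min AVC = 91 - 30·5 + 3·5^2 = £16.
Because £391 ≥ £16, revenue can cover variable cost; the firm operates.
P = MC gives -300 - 60q + 9q^2 = 0, with roots -10/3 and 10. Take the larger (rising MC): q* = 10.
Check: AVC at q = 10 is £91 ≤ P, so revenue covers variable cost.
Profit = P·q − TC = 391·10 − 1421 = £2489.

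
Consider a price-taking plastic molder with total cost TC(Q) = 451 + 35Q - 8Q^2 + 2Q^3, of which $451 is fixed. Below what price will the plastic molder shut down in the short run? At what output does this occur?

Short-run supply begins at min AVC. From VC = 35Q - 8Q^2 + 2Q^3, AVC = 35 - 8Q + 2Q^2.
dAVC/dQ = -8 + 4Q = 0 gives Q = 2. min AVC = 35 - 8·2 + 2·2^2 = 27.
So the shutdown price is $27.

$27 per unit, at Q = 2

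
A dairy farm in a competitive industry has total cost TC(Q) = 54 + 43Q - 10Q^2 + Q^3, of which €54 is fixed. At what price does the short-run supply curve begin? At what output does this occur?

Short-run supply begins at min AVC. From VC = 43Q - 10Q^2 + Q^3, AVC = 43 - 10Q + Q^2.
dAVC/dQ = -10 + 2Q = 0 gives Q = 5. min AVC = 43 - 10·5 + 5^2 = 18.
So the shutdown price is €18.

€18 per unit, at Q = 5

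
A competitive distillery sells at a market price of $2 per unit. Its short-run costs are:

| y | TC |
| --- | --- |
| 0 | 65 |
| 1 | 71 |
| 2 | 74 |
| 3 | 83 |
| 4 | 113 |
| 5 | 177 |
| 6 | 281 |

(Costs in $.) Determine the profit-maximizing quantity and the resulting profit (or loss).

Compute π = P·y − TC at each output: y=0: -65; y=1: -69; y=2: -70; y=3: -77; y=4: -105; y=5: -167; y=6: -269.
Profit is highest at y = 0. Equivalently, the lowest AVC in the table is 9/2 ≈ $4.50 at y = 2, and P = $2 falls below it — price never covers variable cost, so the firm shuts down and loses only its fixed cost.

y = 0 (shut down); profit = -$65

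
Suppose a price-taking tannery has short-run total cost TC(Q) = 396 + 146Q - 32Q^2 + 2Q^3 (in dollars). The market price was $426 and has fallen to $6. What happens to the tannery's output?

Output falls from 14 to 0 (the firm shuts down)

AVC = 146 - 32Q + 2Q^2, minimized at Q = 8 where min AVC = $18. MC = 146 - 64Q + 6Q^2.
At P = $426 ≥ min AVC, set P = MC on the rising branch: Q = 14.
At P = $6 < min AVC = $18, price no longer covers variable cost at any output, so the firm shuts down: Q = 0.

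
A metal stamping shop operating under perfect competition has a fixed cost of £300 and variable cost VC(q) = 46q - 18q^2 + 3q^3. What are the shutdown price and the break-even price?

Shutdown price = £19; break-even price = £91

AVC = 46 - 18q + 3q^2; minimized at q = 3, giving min AVC = £19. That is the shutdown price.
ATC = 300/q + 46 - 18q + 3q^2. Setting dATC/dq = −300/q^2 − 18 + 6q = 0 gives q = 5 (since 6·5^3 − 18·5^2 = 300).
min ATC = 300/5 + 46 − 18·5 + 3·5^2 = £91. That is the break-even price.
Between these two prices the firm operates at a loss; above £91 it earns a profit.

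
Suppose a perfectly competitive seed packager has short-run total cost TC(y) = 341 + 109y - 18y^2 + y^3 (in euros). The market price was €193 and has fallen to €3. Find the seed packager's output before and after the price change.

AVC = 109 - 18y + y^2, minimized at y = 9 where min AVC = €28. MC = 109 - 36y + 3y^2.
At P = €193 ≥ min AVC, set P = MC on the rising branch: y = 14.
At P = €3 < min AVC = €28, price no longer covers variable cost at any output, so the firm shuts down: y = 0.

Output falls from 14 to 0 (the firm shuts down)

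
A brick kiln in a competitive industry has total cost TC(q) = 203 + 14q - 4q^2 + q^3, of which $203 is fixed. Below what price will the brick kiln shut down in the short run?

$10 per unit

The firm shuts down when price falls below the minimum of average variable cost. AVC = VC/q = 14 - 4q + q^2.
At the minimum of AVC, MC = AVC. MC = 14 - 8q + 3q^2; setting MC = AVC gives 2q^2 - 4q = 0, so q = 2. min AVC = 10.
The firm shuts down for any P below $10.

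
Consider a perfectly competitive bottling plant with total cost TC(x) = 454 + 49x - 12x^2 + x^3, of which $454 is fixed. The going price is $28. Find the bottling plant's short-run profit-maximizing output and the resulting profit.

Profit = -$356 at x = 7

AVC = 49 - 12x + x^2; min AVC = $13 at x = 6. Since P = $28 ≥ min AVC, the firm produces.
With MC = 49 - 24x + 3x^2, P = MC on the upward-sloping part at x* = 7.
TR = 28·7 = 196. TC = 454 + 98 = 552. Profit = 196 − 552 = -$356.
By producing, the firm covers all variable cost plus $98 of fixed cost; shutting down would lose the full $454.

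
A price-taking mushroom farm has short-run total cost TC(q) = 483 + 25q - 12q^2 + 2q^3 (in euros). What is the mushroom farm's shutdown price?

The shutdown price is the minimum of AVC. VC = 25q - 12q^2 + 2q^3, so AVC = 25 - 12q + 2q^2.
dAVC/dq = -12 + 4q = 0 gives q = 3. min AVC = 25 - 12·3 + 2·3^2 = 7.
So the shutdown price is €7.

€7 per unit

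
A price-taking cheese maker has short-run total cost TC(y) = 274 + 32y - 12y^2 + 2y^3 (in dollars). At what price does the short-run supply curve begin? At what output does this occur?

The shutdown price is the minimum of AVC. VC = 32y - 12y^2 + 2y^3, so AVC = 32 - 12y + 2y^2.
dAVC/dy = -12 + 4y = 0 gives y = 3. min AVC = 32 - 12·3 + 2·3^2 = 14.
The firm shuts down for any P below $14.

$14 per unit, at y = 3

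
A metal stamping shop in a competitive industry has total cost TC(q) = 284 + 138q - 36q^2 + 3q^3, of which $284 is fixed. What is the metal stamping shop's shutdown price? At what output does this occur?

$30 per unit, at q = 6

The shutdown price is the minimum of AVC. VC = 138q - 36q^2 + 3q^3, so AVC = 138 - 36q + 3q^2.
At the minimum of AVC, MC = AVC. MC = 138 - 72q + 9q^2; setting MC = AVC gives 6q^2 - 36q = 0, so q = 6. min AVC = 30.
So the shutdown price is $30.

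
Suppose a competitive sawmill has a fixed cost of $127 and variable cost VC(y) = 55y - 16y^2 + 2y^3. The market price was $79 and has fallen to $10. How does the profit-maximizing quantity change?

Output falls from 6 to 0 (the firm shuts down)

MC = 55 - 32y + 6y^2; the shutdown threshold is min AVC = $23 (at y = 4).
At P = $79 ≥ min AVC, set P = MC on the rising branch: y = 6.
At P = $10 < min AVC = $23, price no longer covers variable cost at any output, so the firm shuts down: y = 0.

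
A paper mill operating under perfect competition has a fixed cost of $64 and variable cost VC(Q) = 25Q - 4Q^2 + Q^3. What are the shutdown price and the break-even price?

Shutdown price = min AVC. AVC = 25 - 4Q + Q^2, with vertex at Q = 2 and minimum $21.
ATC = 64/Q + 25 - 4Q + Q^2. Setting dATC/dQ = −64/Q^2 − 4 + 2Q = 0 gives Q = 4 (since 2·4^3 − 4·4^2 = 64).
min ATC = 64/4 + 25 − 4·4 + 4^2 = $41. That is the break-even price.
Between these two prices the firm operates at a loss; above $41 it earns a profit.

Shutdown price = $21; break-even price = $41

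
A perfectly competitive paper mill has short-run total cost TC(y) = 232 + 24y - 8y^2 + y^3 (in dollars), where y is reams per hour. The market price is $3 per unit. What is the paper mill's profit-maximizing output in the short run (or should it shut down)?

Shut down

From TC, MC = TC'(y) = 24 - 16y + 3y^2 and AVC = VC/y = 24 - 8y + y^2.
AVC is minimized where dAVC/dy = -8 + 2y = 0, at y = 4; min AVC = 24 - 8·4 + 4^2 = $8.
With P < min AVC ($3 < $8), every unit sold adds to the loss.
The firm minimizes its loss by shutting down and losing only its fixed cost of $232.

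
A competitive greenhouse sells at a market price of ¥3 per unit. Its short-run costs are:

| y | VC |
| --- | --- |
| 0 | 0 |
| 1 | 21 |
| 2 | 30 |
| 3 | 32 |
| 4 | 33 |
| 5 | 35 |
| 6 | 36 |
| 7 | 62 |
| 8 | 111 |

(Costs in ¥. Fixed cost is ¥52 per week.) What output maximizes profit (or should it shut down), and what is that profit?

y = 0 (shut down); profit = -¥52

Compute π = P·y − TC at each output: y=0: -52; y=1: -70; y=2: -76; y=3: -75; y=4: -73; y=5: -72; y=6: -70; y=7: -93; y=8: -139.
Profit is highest at y = 0. Equivalently, the lowest AVC in the table is 36/6 ≈ ¥6 at y = 6, and P = ¥3 falls below it — price never covers variable cost, so the firm shuts down and loses only its fixed cost.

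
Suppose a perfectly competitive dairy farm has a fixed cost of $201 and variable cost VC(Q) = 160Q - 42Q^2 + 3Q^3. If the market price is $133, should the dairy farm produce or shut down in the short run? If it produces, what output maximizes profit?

Produce at Q = 9

Variable cost is VC = 160Q - 42Q^2 + 3Q^3, so AVC = VC/Q = 160 - 42Q + 3Q^2 and MC = dTC/dQ = 160 - 84Q + 9Q^2.
AVC hits its minimum where MC = AVC, at Q = 7, giving min AVC = 160 - 42·7 + 3·7^2 = $13.
P = $133 exceeds min AVC = $13, so the firm stays open.
P = MC gives 27 - 84Q + 9Q^2 = 0, with roots 1/3 and 9. Take the larger (rising MC): Q* = 9.
Check: AVC at Q = 9 is $25 ≤ P, so revenue covers variable cost.
Profit = P·Q − TC = 133·9 − 426 = $771.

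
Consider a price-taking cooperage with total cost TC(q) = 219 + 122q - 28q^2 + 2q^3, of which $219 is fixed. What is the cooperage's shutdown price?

The firm shuts down when price falls below the minimum of average variable cost. AVC = VC/q = 122 - 28q + 2q^2.
dAVC/dq = -28 + 4q = 0 gives q = 7. min AVC = 122 - 28·7 + 2·7^2 = 24.
The firm shuts down for any P below $24.

$24 per unit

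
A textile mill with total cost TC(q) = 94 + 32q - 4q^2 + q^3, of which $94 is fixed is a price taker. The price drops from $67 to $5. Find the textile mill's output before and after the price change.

MC = 32 - 8q + 3q^2; the shutdown threshold is min AVC = $28 (at q = 2).
At P = $67 ≥ min AVC, set P = MC on the rising branch: q = 5.
At P = $5 < min AVC = $28, price no longer covers variable cost at any output, so the firm shuts down: q = 0.

Output falls from 5 to 0 (the firm shuts down)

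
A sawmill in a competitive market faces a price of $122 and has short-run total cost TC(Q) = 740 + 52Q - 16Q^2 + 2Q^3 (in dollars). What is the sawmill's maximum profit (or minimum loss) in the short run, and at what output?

AVC = 52 - 16Q + 2Q^2 has its minimum $20 at Q = 4; price $122 clears that bar, so the firm operates.
With MC = 52 - 32Q + 6Q^2, P = MC on the upward-sloping part at Q* = 7.
TR = 122·7 = 854. TC = 740 + 266 = 1006. Profit = 854 − 1006 = -$152.
That loss of $152 beats the $740 the firm would lose by shutting down; producing recovers $588 of fixed cost.

Profit = -$152 at Q = 7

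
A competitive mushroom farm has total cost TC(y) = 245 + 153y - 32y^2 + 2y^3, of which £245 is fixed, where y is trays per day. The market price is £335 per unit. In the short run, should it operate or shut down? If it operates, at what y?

Strip out fixed cost: VC = 153y - 32y^2 + 2y^3. Then AVC = 153 - 32y + 2y^2 and MC = 153 - 64y + 6y^2.
AVC is minimized where dAVC/dy = -32 + 4y = 0, at y = 8; min AVC = 153 - 32·8 + 2·8^2 = £25.
Since P = £335 ≥ min AVC = £25, price covers variable cost and the firm should produce.
Solving P = MC: -182 - 64y + 6y^2 = 0 ⇒ y = -7/3 or 13. On the upward-sloping branch, y* = 13.
Check: AVC at y = 13 is £75 ≤ P, so revenue covers variable cost.
Profit = P·y − TC = 335·13 − 1220 = £3135.

Produce at y = 13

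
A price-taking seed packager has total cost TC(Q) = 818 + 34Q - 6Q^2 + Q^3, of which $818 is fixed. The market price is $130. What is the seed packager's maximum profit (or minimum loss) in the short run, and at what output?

Profit = -$178 at Q = 8

AVC = 34 - 6Q + Q^2; min AVC = $25 at Q = 3. Since P = $130 ≥ min AVC, the firm produces.
MC = 34 - 12Q + 3Q^2. Setting P = MC and taking the root on the rising branch gives Q* = 8.
TR = 130·8 = 1040. TC = 818 + 400 = 1218. Profit = 1040 − 1218 = -$178.
That loss of $178 beats the $818 the firm would lose by shutting down; producing recovers $640 of fixed cost.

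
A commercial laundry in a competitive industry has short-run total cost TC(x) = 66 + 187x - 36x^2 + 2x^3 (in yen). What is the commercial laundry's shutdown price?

Short-run supply begins at min AVC. From VC = 187x - 36x^2 + 2x^3, AVC = 187 - 36x + 2x^2.
dAVC/dx = -36 + 4x = 0 gives x = 9. min AVC = 187 - 36·9 + 2·9^2 = 25.
For P < ¥25 the firm produces nothing.

¥25 per unit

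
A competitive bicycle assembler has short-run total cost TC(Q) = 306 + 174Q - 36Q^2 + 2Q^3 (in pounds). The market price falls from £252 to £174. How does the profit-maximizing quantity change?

MC = 174 - 72Q + 6Q^2; the shutdown threshold is min AVC = £12 (at Q = 9).
At P = £252 ≥ min AVC, set P = MC on the rising branch: Q = 13.
At P = £174 ≥ min AVC, set P = MC: Q = 12. The firm stays open but cuts output.

Output falls from 13 to 12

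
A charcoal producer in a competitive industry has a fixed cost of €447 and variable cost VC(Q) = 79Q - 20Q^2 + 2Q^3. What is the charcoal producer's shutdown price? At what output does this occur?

€29 per unit, at Q = 5

Short-run supply begins at min AVC. From VC = 79Q - 20Q^2 + 2Q^3, AVC = 79 - 20Q + 2Q^2.
At the minimum of AVC, MC = AVC. MC = 79 - 40Q + 6Q^2; setting MC = AVC gives 4Q^2 - 20Q = 0, so Q = 5. min AVC = 29.
For P < €29 the firm produces nothing.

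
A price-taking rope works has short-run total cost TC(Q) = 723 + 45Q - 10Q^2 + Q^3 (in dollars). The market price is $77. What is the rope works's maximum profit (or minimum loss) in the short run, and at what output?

AVC = 45 - 10Q + Q^2; min AVC = $20 at Q = 5. Since P = $77 ≥ min AVC, the firm produces.
With MC = 45 - 20Q + 3Q^2, P = MC on the upward-sloping part at Q* = 8.
TR = 77·8 = 616. TC = 723 + 232 = 955. Profit = 616 − 955 = -$339.
That loss of $339 beats the $723 the firm would lose by shutting down; producing recovers $384 of fixed cost.

Profit = -$339 at Q = 8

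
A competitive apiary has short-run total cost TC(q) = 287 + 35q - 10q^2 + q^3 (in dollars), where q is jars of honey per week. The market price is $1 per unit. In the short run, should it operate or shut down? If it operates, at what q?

Shut down

From TC, MC = TC'(q) = 35 - 20q + 3q^2 and AVC = VC/q = 35 - 10q + q^2.
AVC is minimized where dAVC/dq = -10 + 2q = 0, at q = 5; min AVC = 35 - 10·5 + 5^2 = $10.
P = $1 lies below min AVC = $10; no output level covers variable cost.
Best response: produce nothing and absorb the $287 fixed cost.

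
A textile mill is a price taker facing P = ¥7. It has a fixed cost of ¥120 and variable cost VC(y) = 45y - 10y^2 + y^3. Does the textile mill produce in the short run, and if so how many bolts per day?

Strip out fixed cost: VC = 45y - 10y^2 + y^3. Then AVC = 45 - 10y + y^2 and MC = 45 - 20y + 3y^2.
AVC is minimized where dAVC/dy = -10 + 2y = 0, at y = 5; min AVC = 45 - 10·5 + 5^2 = ¥20.
P = ¥7 lies below min AVC = ¥20; no output level covers variable cost.
Shutting down limits the loss to fixed cost, ¥120.

Shut down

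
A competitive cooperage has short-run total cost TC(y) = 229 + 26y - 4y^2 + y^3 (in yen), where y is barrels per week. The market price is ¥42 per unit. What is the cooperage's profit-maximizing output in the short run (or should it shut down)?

Variable cost is VC = 26y - 4y^2 + y^3, so AVC = VC/y = 26 - 4y + y^2 and MC = dTC/dy = 26 - 8y + 3y^2.
The AVC parabola has its vertex at y = 4/2 = 2, where AVC = 26 - 4·2 + 2^2 = ¥22.
Because ¥42 ≥ ¥22, revenue can cover variable cost; the firm operates.
Set P = MC: 42 = 26 - 8y + 3y^2 → -16 - 8y + 3y^2 = 0. The roots are y = -4/3 and y = 4; the profit-maximizing output is on the rising part of MC, so y* = 4.
Check: AVC at y = 4 is ¥26 ≤ P, so revenue covers variable cost.
Profit = P·y − TC = 42·4 − 333 = -¥165, a loss, but smaller than the ¥229 fixed cost the firm would lose by shutting down.

Produce at y = 4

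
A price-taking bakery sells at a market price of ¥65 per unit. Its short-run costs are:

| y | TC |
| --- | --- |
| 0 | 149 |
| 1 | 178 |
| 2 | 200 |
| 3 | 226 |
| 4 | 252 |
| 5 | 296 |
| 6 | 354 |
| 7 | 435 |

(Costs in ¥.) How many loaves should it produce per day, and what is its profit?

Compute π = P·y − TC at each output: y=0: -149; y=1: -113; y=2: -70; y=3: -31; y=4: 8; y=5: 29; y=6: 36; y=7: 20.
Profit is maximized at y = 6. AVC there is 205/6 = ¥34.17 ≤ P, so producing beats shutting down (which would give -¥149).

y = 6; profit = ¥36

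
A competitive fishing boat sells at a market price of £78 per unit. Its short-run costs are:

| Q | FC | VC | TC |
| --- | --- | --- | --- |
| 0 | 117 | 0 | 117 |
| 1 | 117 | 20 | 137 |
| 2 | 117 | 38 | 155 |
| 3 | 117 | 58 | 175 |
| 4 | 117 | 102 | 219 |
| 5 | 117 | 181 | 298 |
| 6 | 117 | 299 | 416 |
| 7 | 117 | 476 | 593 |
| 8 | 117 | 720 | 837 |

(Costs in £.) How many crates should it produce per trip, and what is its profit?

Q = 4; profit = £93

Tabulate TR − TC: Q=0: -117; Q=1: -59; Q=2: 1; Q=3: 59; Q=4: 93; Q=5: 92; Q=6: 52; Q=7: -47; Q=8: -213.
Profit is maximized at Q = 4. AVC there is 102/4 = £25.50 ≤ P, so producing beats shutting down (which would give -£117).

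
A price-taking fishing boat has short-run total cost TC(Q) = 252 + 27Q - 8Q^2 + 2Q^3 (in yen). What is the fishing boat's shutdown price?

Short-run supply begins at min AVC. From VC = 27Q - 8Q^2 + 2Q^3, AVC = 27 - 8Q + 2Q^2.
At the minimum of AVC, MC = AVC. MC = 27 - 16Q + 6Q^2; setting MC = AVC gives 4Q^2 - 8Q = 0, so Q = 2. min AVC = 19.
The firm shuts down for any P below ¥19.

¥19 per unit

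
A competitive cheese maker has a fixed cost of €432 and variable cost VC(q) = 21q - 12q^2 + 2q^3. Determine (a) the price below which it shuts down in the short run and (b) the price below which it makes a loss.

AVC = 21 - 12q + 2q^2; minimized at q = 3, giving min AVC = €3. That is the shutdown price.
ATC = 432/q + 21 - 12q + 2q^2. Setting dATC/dq = −432/q^2 − 12 + 4q = 0 gives q = 6 (since 4·6^3 − 12·6^2 = 432).
min ATC = 432/6 + 21 − 12·6 + 2·6^2 = €93. That is the break-even price.
For €3 ≤ P < €93 the firm produces at a loss; below €3 it shuts down.

Shutdown price = €3; break-even price = €93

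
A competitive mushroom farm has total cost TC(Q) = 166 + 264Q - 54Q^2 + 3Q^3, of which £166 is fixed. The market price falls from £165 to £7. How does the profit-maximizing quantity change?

Output falls from 11 to 0 (the firm shuts down)

MC = 264 - 108Q + 9Q^2; the shutdown threshold is min AVC = £21 (at Q = 9).
With P = £165 above the shutdown price, P = MC gives Q = 11.
At P = £7 < min AVC = £21, price no longer covers variable cost at any output, so the firm shuts down: Q = 0.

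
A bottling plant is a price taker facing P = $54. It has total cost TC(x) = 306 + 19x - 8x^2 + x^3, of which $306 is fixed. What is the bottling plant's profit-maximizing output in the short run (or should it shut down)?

From TC, MC = TC'(x) = 19 - 16x + 3x^2 and AVC = VC/x = 19 - 8x + x^2.
The AVC parabola has its vertex at x = 8/2 = 4, where AVC = 19 - 8·4 + 4^2 = $3.
P = $54 exceeds min AVC = $3, so the firm stays open.
Set P = MC: 54 = 19 - 16x + 3x^2 → -35 - 16x + 3x^2 = 0. The roots are x = -5/3 and x = 7; the profit-maximizing output is on the rising part of MC, so x* = 7.
Check: AVC at x = 7 is $12 ≤ P, so revenue covers variable cost.
Profit = P·x − TC = 54·7 − 390 = -$12, a loss, but smaller than the $306 fixed cost the firm would lose by shutting down.

Produce at x = 7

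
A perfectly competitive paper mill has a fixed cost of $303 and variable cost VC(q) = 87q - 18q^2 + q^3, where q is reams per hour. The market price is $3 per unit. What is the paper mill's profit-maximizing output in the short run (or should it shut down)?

Variable cost is VC = 87q - 18q^2 + q^3, so AVC = VC/q = 87 - 18q + q^2 and MC = dTC/dq = 87 - 36q + 3q^2.
AVC is minimized where dAVC/dq = -18 + 2q = 0, at q = 9; min AVC = 87 - 18·9 + 9^2 = $6.
Since P = $3 < min AVC = $6, price fails to cover variable cost at any output.
Best response: produce nothing and absorb the $303 fixed cost.

Shut down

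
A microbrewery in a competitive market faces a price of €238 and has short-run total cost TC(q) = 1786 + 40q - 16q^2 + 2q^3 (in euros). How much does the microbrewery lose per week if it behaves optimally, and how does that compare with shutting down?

Profit = -€166 at q = 9

AVC = 40 - 16q + 2q^2; min AVC = €8 at q = 4. Since P = €238 ≥ min AVC, the firm produces.
With MC = 40 - 32q + 6q^2, P = MC on the upward-sloping part at q* = 9.
TR = 238·9 = 2142. TC = 1786 + 522 = 2308. Profit = 2142 − 2308 = -€166.
By producing, the firm covers all variable cost plus €1620 of fixed cost; shutting down would lose the full €1786.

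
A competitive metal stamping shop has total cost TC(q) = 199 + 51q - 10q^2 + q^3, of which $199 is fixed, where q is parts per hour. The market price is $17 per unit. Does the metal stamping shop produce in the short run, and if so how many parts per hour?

Shut down

Strip out fixed cost: VC = 51q - 10q^2 + q^3. Then AVC = 51 - 10q + q^2 and MC = 51 - 20q + 3q^2.
AVC hits its minimum where MC = AVC, at q = 5, giving min AVC = 51 - 10·5 + 5^2 = $26.
Since P = $17 < min AVC = $26, price fails to cover variable cost at any output.
Best response: produce nothing and absorb the $199 fixed cost.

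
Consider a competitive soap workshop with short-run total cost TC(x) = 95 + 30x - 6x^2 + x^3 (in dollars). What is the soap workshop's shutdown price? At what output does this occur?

$21 per unit, at x = 3

The firm shuts down when price falls below the minimum of average variable cost. AVC = VC/x = 30 - 6x + x^2.
dAVC/dx = -6 + 2x = 0 gives x = 3. min AVC = 30 - 6·3 + 3^2 = 21.
For P < $21 the firm produces nothing.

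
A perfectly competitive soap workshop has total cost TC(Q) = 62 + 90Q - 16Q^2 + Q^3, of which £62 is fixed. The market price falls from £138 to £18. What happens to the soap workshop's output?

MC = 90 - 32Q + 3Q^2; the shutdown threshold is min AVC = £26 (at Q = 8).
With P = £138 above the shutdown price, P = MC gives Q = 12.
At P = £18 < min AVC = £26, price no longer covers variable cost at any output, so the firm shuts down: Q = 0.

Output falls from 12 to 0 (the firm shuts down)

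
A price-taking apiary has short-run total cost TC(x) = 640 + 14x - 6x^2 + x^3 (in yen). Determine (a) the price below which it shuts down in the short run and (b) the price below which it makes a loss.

Shutdown price = min AVC. AVC = 14 - 6x + x^2, with vertex at x = 3 and minimum ¥5.
ATC = 640/x + 14 - 6x + x^2. Setting dATC/dx = −640/x^2 − 6 + 2x = 0 gives x = 8 (since 2·8^3 − 6·8^2 = 640).
min ATC = 640/8 + 14 − 6·8 + 8^2 = ¥110. That is the break-even price.
For ¥5 ≤ P < ¥110 the firm produces at a loss; below ¥5 it shuts down.

Shutdown price = ¥5; break-even price = ¥110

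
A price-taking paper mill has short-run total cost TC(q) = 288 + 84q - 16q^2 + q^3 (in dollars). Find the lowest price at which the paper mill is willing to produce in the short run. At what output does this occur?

The firm shuts down when price falls below the minimum of average variable cost. AVC = VC/q = 84 - 16q + q^2.
At the minimum of AVC, MC = AVC. MC = 84 - 32q + 3q^2; setting MC = AVC gives 2q^2 - 16q = 0, so q = 8. min AVC = 20.
The firm shuts down for any P below $20.

$20 per unit, at q = 8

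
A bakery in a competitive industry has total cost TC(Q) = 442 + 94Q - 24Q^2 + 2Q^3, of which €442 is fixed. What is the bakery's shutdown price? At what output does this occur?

The shutdown price is the minimum of AVC. VC = 94Q - 24Q^2 + 2Q^3, so AVC = 94 - 24Q + 2Q^2.
At the minimum of AVC, MC = AVC. MC = 94 - 48Q + 6Q^2; setting MC = AVC gives 4Q^2 - 24Q = 0, so Q = 6. min AVC = 22.
The firm shuts down for any P below €22.

€22 per unit, at Q = 6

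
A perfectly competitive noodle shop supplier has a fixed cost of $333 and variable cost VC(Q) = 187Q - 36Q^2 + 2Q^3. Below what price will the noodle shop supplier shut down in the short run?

The shutdown price is the minimum of AVC. VC = 187Q - 36Q^2 + 2Q^3, so AVC = 187 - 36Q + 2Q^2.
At the minimum of AVC, MC = AVC. MC = 187 - 72Q + 6Q^2; setting MC = AVC gives 4Q^2 - 36Q = 0, so Q = 9. min AVC = 25.
The firm shuts down for any P below $25.

$25 per unit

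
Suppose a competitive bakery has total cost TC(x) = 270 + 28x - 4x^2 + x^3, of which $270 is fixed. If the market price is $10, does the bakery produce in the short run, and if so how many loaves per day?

Variable cost is VC = 28x - 4x^2 + x^3, so AVC = VC/x = 28 - 4x + x^2 and MC = dTC/dx = 28 - 8x + 3x^2.
The AVC parabola has its vertex at x = 4/2 = 2, where AVC = 28 - 4·2 + 2^2 = $24.
Since P = $10 < min AVC = $24, price fails to cover variable cost at any output.
Shutting down limits the loss to fixed cost, $270.

Shut down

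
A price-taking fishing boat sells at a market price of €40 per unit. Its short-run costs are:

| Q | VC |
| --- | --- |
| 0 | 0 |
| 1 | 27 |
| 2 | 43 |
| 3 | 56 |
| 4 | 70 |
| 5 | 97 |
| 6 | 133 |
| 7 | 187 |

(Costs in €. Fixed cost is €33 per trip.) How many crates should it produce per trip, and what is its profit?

Q = 6; profit = €74

Profit at each row (π = 40Q − TC): Q=0: -33; Q=1: -20; Q=2: 4; Q=3: 31; Q=4: 57; Q=5: 70; Q=6: 74; Q=7: 60.
Profit is maximized at Q = 6. AVC there is 133/6 = €22.17 ≤ P, so producing beats shutting down (which would give -€33).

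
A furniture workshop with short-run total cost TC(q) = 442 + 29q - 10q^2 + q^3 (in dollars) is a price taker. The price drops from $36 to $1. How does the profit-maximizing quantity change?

Output falls from 7 to 0 (the firm shuts down)

AVC = 29 - 10q + q^2, minimized at q = 5 where min AVC = $4. MC = 29 - 20q + 3q^2.
At P = $36 ≥ min AVC, set P = MC on the rising branch: q = 7.
At P = $1 < min AVC = $4, price no longer covers variable cost at any output, so the firm shuts down: q = 0.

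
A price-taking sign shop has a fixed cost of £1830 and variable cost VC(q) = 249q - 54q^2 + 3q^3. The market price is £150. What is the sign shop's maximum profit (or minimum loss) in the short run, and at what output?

Profit = -£378 at q = 11

AVC = 249 - 54q + 3q^2; min AVC = £6 at q = 9. Since P = £150 ≥ min AVC, the firm produces.
With MC = 249 - 108q + 9q^2, P = MC on the upward-sloping part at q* = 11.
TR = 150·11 = 1650. TC = 1830 + 198 = 2028. Profit = 1650 − 2028 = -£378.
That loss of £378 beats the £1830 the firm would lose by shutting down; producing recovers £1452 of fixed cost.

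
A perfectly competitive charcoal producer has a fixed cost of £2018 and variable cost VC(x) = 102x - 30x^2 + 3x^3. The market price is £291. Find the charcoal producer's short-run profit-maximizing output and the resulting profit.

AVC = 102 - 30x + 3x^2; min AVC = £27 at x = 5. Since P = £291 ≥ min AVC, the firm produces.
MC = 102 - 60x + 9x^2. Setting P = MC and taking the root on the rising branch gives x* = 9.
TR = 291·9 = 2619. TC = 2018 + 675 = 2693. Profit = 2619 − 2693 = -£74.
Shutting down would mean losing the fixed cost of £2018, so operating at a loss of £74 is better by £1944.

Profit = -£74 at x = 9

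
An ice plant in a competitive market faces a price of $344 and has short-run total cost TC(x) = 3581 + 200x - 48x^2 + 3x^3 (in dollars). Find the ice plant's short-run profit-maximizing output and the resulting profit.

Profit = -$125 at x = 12

AVC = 200 - 48x + 3x^2; min AVC = $8 at x = 8. Since P = $344 ≥ min AVC, the firm produces.
MC = 200 - 96x + 9x^2. Setting P = MC and taking the root on the rising branch gives x* = 12.
TR = 344·12 = 4128. TC = 3581 + 672 = 4253. Profit = 4128 − 4253 = -$125.
By producing, the firm covers all variable cost plus $3456 of fixed cost; shutting down would lose the full $3581.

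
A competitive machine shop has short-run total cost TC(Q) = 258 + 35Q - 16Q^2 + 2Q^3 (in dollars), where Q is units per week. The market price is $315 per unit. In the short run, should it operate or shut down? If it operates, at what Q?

From TC, MC = TC'(Q) = 35 - 32Q + 6Q^2 and AVC = VC/Q = 35 - 16Q + 2Q^2.
The AVC parabola has its vertex at Q = 16/4 = 4, where AVC = 35 - 16·4 + 2·4^2 = $3.
Because $315 ≥ $3, revenue can cover variable cost; the firm operates.
Solving P = MC: -280 - 32Q + 6Q^2 = 0 ⇒ Q = -14/3 or 10. On the upward-sloping branch, Q* = 10.
Check: AVC at Q = 10 is $75 ≤ P, so revenue covers variable cost.
Profit = P·Q − TC = 315·10 − 1008 = $2142.

Produce at Q = 10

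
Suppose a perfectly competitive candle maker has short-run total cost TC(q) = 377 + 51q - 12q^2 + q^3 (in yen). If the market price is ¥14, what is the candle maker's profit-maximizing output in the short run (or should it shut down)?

Variable cost is VC = 51q - 12q^2 + q^3, so AVC = VC/q = 51 - 12q + q^2 and MC = dTC/dq = 51 - 24q + 3q^2.
The AVC parabola has its vertex at q = 12/2 = 6, where AVC = 51 - 12·6 + 6^2 = ¥15.
Since P = ¥14 < min AVC = ¥15, price fails to cover variable cost at any output.
Best response: produce nothing and absorb the ¥377 fixed cost.

Shut down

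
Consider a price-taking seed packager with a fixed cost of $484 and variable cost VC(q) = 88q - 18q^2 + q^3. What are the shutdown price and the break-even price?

Shutdown price = min AVC. AVC = 88 - 18q + q^2, with vertex at q = 9 and minimum $7.
ATC = 484/q + 88 - 18q + q^2. Setting dATC/dq = −484/q^2 − 18 + 2q = 0 gives q = 11 (since 2·11^3 − 18·11^2 = 484).
min ATC = 484/11 + 88 − 18·11 + 11^2 = $55. That is the break-even price.
Between these two prices the firm operates at a loss; above $55 it earns a profit.

Shutdown price = $7; break-even price = $55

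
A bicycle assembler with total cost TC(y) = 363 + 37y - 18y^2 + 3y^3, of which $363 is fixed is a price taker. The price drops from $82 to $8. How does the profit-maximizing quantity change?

Output falls from 5 to 0 (the firm shuts down)

MC = 37 - 36y + 9y^2; the shutdown threshold is min AVC = $10 (at y = 3).
With P = $82 above the shutdown price, P = MC gives y = 5.
At P = $8 < min AVC = $10, price no longer covers variable cost at any output, so the firm shuts down: y = 0.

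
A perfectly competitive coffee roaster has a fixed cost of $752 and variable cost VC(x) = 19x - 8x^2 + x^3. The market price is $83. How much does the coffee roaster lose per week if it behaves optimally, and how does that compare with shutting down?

AVC = 19 - 8x + x^2 has its minimum $3 at x = 4; price $83 clears that bar, so the firm operates.
With MC = 19 - 16x + 3x^2, P = MC on the upward-sloping part at x* = 8.
TR = 83·8 = 664. TC = 752 + 152 = 904. Profit = 664 − 904 = -$240.
By producing, the firm covers all variable cost plus $512 of fixed cost; shutting down would lose the full $752.

Profit = -$240 at x = 8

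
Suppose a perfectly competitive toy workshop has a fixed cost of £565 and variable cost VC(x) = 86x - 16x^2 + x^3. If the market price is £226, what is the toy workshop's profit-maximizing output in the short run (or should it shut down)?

Produce at x = 14

From TC, MC = TC'(x) = 86 - 32x + 3x^2 and AVC = VC/x = 86 - 16x + x^2.
AVC hits its minimum where MC = AVC, at x = 8, giving min AVC = 86 - 16·8 + 8^2 = £22.
P = £226 exceeds min AVC = £22, so the firm stays open.
P = MC gives -140 - 32x + 3x^2 = 0, with roots -10/3 and 14. Take the larger (rising MC): x* = 14.
Check: AVC at x = 14 is £58 ≤ P, so revenue covers variable cost.
Profit = P·x − TC = 226·14 − 1377 = £1787.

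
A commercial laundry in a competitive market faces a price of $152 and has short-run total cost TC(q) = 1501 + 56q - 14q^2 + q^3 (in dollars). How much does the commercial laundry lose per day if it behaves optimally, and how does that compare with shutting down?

Profit = -$61 at q = 12

AVC = 56 - 14q + q^2; min AVC = $7 at q = 7. Since P = $152 ≥ min AVC, the firm produces.
MC = 56 - 28q + 3q^2. Setting P = MC and taking the root on the rising branch gives q* = 12.
TR = 152·12 = 1824. TC = 1501 + 384 = 1885. Profit = 1824 − 1885 = -$61.
By producing, the firm covers all variable cost plus $1440 of fixed cost; shutting down would lose the full $1501.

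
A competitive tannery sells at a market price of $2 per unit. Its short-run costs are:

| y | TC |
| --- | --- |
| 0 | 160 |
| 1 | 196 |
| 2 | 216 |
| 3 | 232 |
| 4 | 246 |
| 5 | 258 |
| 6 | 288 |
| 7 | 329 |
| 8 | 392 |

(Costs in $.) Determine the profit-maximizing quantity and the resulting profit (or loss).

y = 0 (shut down); profit = -$160

Tabulate TR − TC: y=0: -160; y=1: -194; y=2: -212; y=3: -226; y=4: -238; y=5: -248; y=6: -276; y=7: -315; y=8: -376.
Profit is highest at y = 0. Equivalently, the lowest AVC in the table is 98/5 ≈ $19.60 at y = 5, and P = $2 falls below it — price never covers variable cost, so the firm shuts down and loses only its fixed cost.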